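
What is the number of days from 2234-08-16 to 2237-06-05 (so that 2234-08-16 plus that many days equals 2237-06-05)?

1024

Aug 16, 2234 → Aug 16, 2235: 365 days.
Aug 16, 2235 → Aug 16, 2236: 366 days (Feb 29, 2236 is in that span).
Aug 16, 2236 → Sep 16, 2236: 31 days (August has 31).
Sep 16, 2236 → Oct 16, 2236: 30 days (September has 30).
Oct 16, 2236 → Nov 16, 2236: 31 days (October has 31).
Nov 16, 2236 → Dec 16, 2236: 30 days (November has 30).
Dec 16, 2236 → Jan 16, 2237: 31 days (December has 31).
Jan 16, 2237 → Feb 16, 2237: 31 days (January has 31).
Feb 16, 2237 → Mar 16, 2237: 28 days (February has 28).
Mar 16, 2237 → Apr 16, 2237: 31 days (March has 31).
Apr 16, 2237 → May 16, 2237: 30 days (April has 30).
May 16, 2237 → Jun 5, 2237: 20 days.
Total: 1024 days.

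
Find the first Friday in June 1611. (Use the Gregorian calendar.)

June 3, 1611

June 1, 1611 is a Wednesday.
The first Friday is therefore June 3 (2 days later).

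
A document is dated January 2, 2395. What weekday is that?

Doomsday rule: the anchor day for the 2300s is Wednesday. For year 95: 95÷12 = 7 r 11, and 11÷4 = 2, so 7+11+2 = 20.
Wednesday + 20 ≡ Tuesday — that's 2395's doomsday.
In January the doomsday date is Jan 3 (2395 is not a leap year).
Jan 2 is 1 day before Jan 3; 1 mod 7 = 1, so Tuesday − 1 = Monday.

Monday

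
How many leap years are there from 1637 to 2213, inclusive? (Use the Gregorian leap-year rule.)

139

Multiples of 4 in [1637,2213]: 144.
Of those, multiples of 100: 6 (not leap unless ÷400).
Multiples of 400: 1.
Leap years = 144 − 6 + 1 = 139.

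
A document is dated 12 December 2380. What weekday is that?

Doomsday rule: the anchor day for the 2300s is Wednesday. For year 80: 80÷12 = 6 r 8, and 8÷4 = 2, so 6+8+2 = 16.
Wednesday + 16 ≡ Friday — that's 2380's doomsday.
In December the doomsday date is Dec 12.
Dec 12 is the doomsday itself: Friday.

Friday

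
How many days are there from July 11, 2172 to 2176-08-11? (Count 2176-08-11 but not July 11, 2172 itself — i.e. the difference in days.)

Jul 11, 2172 → Jul 11, 2173: 365 days.
Jul 11, 2173 → Jul 11, 2174: 365 days.
Jul 11, 2174 → Jul 11, 2175: 365 days.
Jul 11, 2175 → Aug 11, 2175: 31 days (July has 31).
Aug 11, 2175 → Sep 11, 2175: 31 days (August has 31).
Sep 11, 2175 → Oct 11, 2175: 30 days (September has 30).
Oct 11, 2175 → Nov 11, 2175: 31 days (October has 31).
Nov 11, 2175 → Dec 11, 2175: 30 days (November has 30).
Dec 11, 2175 → Jan 11, 2176: 31 days (December has 31).
Jan 11, 2176 → Feb 11, 2176: 31 days (January has 31).
Feb 11, 2176 → Mar 11, 2176: 29 days (February has 29).
Mar 11, 2176 → Apr 11, 2176: 31 days (March has 31).
Apr 11, 2176 → May 11, 2176: 30 days (April has 30).
May 11, 2176 → Jun 11, 2176: 31 days (May has 31).
Jun 11, 2176 → Jul 11, 2176: 30 days (June has 30).
Jul 11, 2176 → Aug 11, 2176: 31 days.
Total: 1492 days.

1492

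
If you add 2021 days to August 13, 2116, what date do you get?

February 24, 2122

+365 (one year) → Aug 13, 2117 (1656 left).
+365 (one year) → Aug 13, 2118 (1291 left).
+365 (one year) → Aug 13, 2119 (926 left).
+366 (one year; includes Feb 29, 2120) → Aug 13, 2120 (560 left).
+365 (one year) → Aug 13, 2121 (195 left).
Aug has 31 days: +19 → Sep 1, 2121 (176 left).
Sep has 30 days: +30 → Oct 1, 2121 (146 left).
Oct has 31 days: +31 → Nov 1, 2121 (115 left).
Nov has 30 days: +30 → Dec 1, 2121 (85 left).
Dec has 31 days: +31 → Jan 1, 2122 (54 left).
Jan has 31 days: +31 → Feb 1, 2122 (23 left).
+23 → Feb 24, 2122.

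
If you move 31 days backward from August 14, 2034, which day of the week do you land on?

Friday

First find the weekday of Aug 14, 2034. Doomsday rule: the anchor day for the 2000s is Tuesday. For year 34: 34÷12 = 2 r 10, and 10÷4 = 2, so 2+10+2 = 14.
Tuesday + 14 ≡ Tuesday — that's 2034's doomsday.
In August the doomsday date is Aug 8.
Aug 14 is 6 days after Aug 8; 6 mod 7 = 6, so Tuesday + 6 = Monday.
31 mod 7 = 3, so 31 days before a Monday is Monday − 3 = Friday.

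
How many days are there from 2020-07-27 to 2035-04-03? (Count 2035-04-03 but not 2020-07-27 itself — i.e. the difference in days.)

5363

Jul 27, 2020 → Jul 27, 2021: 365 days.
Jul 27, 2021 → Jul 27, 2022: 365 days.
Jul 27, 2022 → Jul 27, 2023: 365 days.
Jul 27, 2023 → Jul 27, 2024: 366 days (Feb 29, 2024 is in that span).
Jul 27, 2024 → Jul 27, 2025: 365 days.
Jul 27, 2025 → Jul 27, 2026: 365 days.
Jul 27, 2026 → Jul 27, 2027: 365 days.
Jul 27, 2027 → Jul 27, 2028: 366 days (Feb 29, 2028 is in that span).
Jul 27, 2028 → Jul 27, 2029: 365 days.
Jul 27, 2029 → Jul 27, 2030: 365 days.
Jul 27, 2030 → Jul 27, 2031: 365 days.
Jul 27, 2031 → Jul 27, 2032: 366 days (Feb 29, 2032 is in that span).
Jul 27, 2032 → Jul 27, 2033: 365 days.
Jul 27, 2033 → Jul 27, 2034: 365 days.
Jul 27, 2034 → Aug 27, 2034: 31 days (July has 31).
Aug 27, 2034 → Sep 27, 2034: 31 days (August has 31).
Sep 27, 2034 → Oct 27, 2034: 30 days (September has 30).
Oct 27, 2034 → Nov 27, 2034: 31 days (October has 31).
Nov 27, 2034 → Dec 27, 2034: 30 days (November has 30).
Dec 27, 2034 → Jan 27, 2035: 31 days (December has 31).
Jan 27, 2035 → Feb 27, 2035: 31 days (January has 31).
Feb 27, 2035 → Mar 27, 2035: 28 days (February has 28).
Mar 27, 2035 → Apr 3, 2035: 7 days.
Total: 5363 days.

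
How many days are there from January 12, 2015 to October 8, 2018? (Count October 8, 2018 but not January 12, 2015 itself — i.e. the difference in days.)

1365

Jan 12, 2015 → Jan 12, 2016: 365 days.
Jan 12, 2016 → Jan 12, 2017: 366 days (Feb 29, 2016 is in that span).
Jan 12, 2017 → Jan 12, 2018: 365 days.
Jan 12, 2018 → Feb 12, 2018: 31 days (January has 31).
Feb 12, 2018 → Mar 12, 2018: 28 days (February has 28).
Mar 12, 2018 → Apr 12, 2018: 31 days (March has 31).
Apr 12, 2018 → May 12, 2018: 30 days (April has 30).
May 12, 2018 → Jun 12, 2018: 31 days (May has 31).
Jun 12, 2018 → Jul 12, 2018: 30 days (June has 30).
Jul 12, 2018 → Aug 12, 2018: 31 days (July has 31).
Aug 12, 2018 → Sep 12, 2018: 31 days (August has 31).
Sep 12, 2018 → Oct 8, 2018: 26 days.
Total: 1365 days.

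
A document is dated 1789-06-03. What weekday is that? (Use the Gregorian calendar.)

Wednesday

Doomsday rule: the anchor day for the 1700s is Sunday. For year 89: 89÷12 = 7 r 5, and 5÷4 = 1, so 7+5+1 = 13.
Sunday + 13 ≡ Saturday — that's 1789's doomsday.
In June the doomsday date is Jun 6.
Jun 3 is 3 days before Jun 6; 3 mod 7 = 3, so Saturday − 3 = Wednesday.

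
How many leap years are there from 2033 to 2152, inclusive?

29

Multiples of 4 in [2033,2152]: 30.
Of those, multiples of 100: 1 (not leap unless ÷400).
Multiples of 400: 0.
Leap years = 30 − 1 + 0 = 29.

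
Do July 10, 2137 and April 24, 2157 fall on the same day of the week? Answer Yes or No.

From Jul 10, 2137 to Apr 24, 2157 is 7228 days.
7228 mod 7 = 4, so they are different weekdays.
(Jul 10, 2137 is a Wednesday; Apr 24, 2157 is a Sunday.)

No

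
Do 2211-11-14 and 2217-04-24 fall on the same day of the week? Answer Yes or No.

From Nov 14, 2211 to Apr 24, 2217 is 1988 days.
1988 mod 7 = 0, so they are the same weekday.
(Nov 14, 2211 is a Thursday; Apr 24, 2217 is a Thursday.)

Yes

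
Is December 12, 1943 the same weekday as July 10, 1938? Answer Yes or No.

From Jul 10, 1938 to Dec 12, 1943 is 1981 days.
1981 mod 7 = 0, so they are the same weekday.
(Jul 10, 1938 is a Sunday; Dec 12, 1943 is a Sunday.)

Yes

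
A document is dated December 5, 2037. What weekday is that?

Saturday

January 1, 2037 is a Thursday.
Jan 1, 2037 → Feb 1, 2037: 31 days (January has 31).
Feb 1, 2037 → Mar 1, 2037: 28 days (February has 28).
Mar 1, 2037 → Apr 1, 2037: 31 days (March has 31).
Apr 1, 2037 → May 1, 2037: 30 days (April has 30).
May 1, 2037 → Jun 1, 2037: 31 days (May has 31).
Jun 1, 2037 → Jul 1, 2037: 30 days (June has 30).
Jul 1, 2037 → Aug 1, 2037: 31 days (July has 31).
Aug 1, 2037 → Sep 1, 2037: 31 days (August has 31).
Sep 1, 2037 → Oct 1, 2037: 30 days (September has 30).
Oct 1, 2037 → Nov 1, 2037: 31 days (October has 31).
Nov 1, 2037 → Dec 1, 2037: 30 days (November has 30).
Dec 1, 2037 → Dec 5, 2037: 4 days.
Total: 338 days.
338 mod 7 = 2, so Thursday + 2 = Saturday.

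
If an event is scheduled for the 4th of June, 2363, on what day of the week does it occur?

Doomsday rule: the anchor day for the 2300s is Wednesday. For year 63: 63÷12 = 5 r 3, and 3÷4 = 0, so 5+3+0 = 8.
Wednesday + 8 ≡ Thursday — that's 2363's doomsday.
In June the doomsday date is Jun 6.
Jun 4 is 2 days before Jun 6; 2 mod 7 = 2, so Thursday − 2 = Tuesday.

Tuesday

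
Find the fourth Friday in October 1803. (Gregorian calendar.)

October 28, 1803

October 1, 1803 is a Saturday.
The first Friday is therefore October 7 (6 days later).
The fourth Friday is 7 + 3×7 = October 28.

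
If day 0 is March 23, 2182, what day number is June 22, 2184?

822

Mar 23, 2182 → Mar 23, 2183: 365 days.
Mar 23, 2183 → Mar 23, 2184: 366 days (Feb 29, 2184 is in that span).
Mar 23, 2184 → Apr 23, 2184: 31 days (March has 31).
Apr 23, 2184 → May 23, 2184: 30 days (April has 30).
May 23, 2184 → Jun 22, 2184: 30 days.
Total: 822 days.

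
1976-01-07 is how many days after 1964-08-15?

4162

Aug 15, 1964 → Aug 15, 1965: 365 days.
Aug 15, 1965 → Aug 15, 1966: 365 days.
Aug 15, 1966 → Aug 15, 1967: 365 days.
Aug 15, 1967 → Aug 15, 1968: 366 days (Feb 29, 1968 is in that span).
Aug 15, 1968 → Aug 15, 1969: 365 days.
Aug 15, 1969 → Aug 15, 1970: 365 days.
Aug 15, 1970 → Aug 15, 1971: 365 days.
Aug 15, 1971 → Aug 15, 1972: 366 days (Feb 29, 1972 is in that span).
Aug 15, 1972 → Aug 15, 1973: 365 days.
Aug 15, 1973 → Aug 15, 1974: 365 days.
Aug 15, 1974 → Aug 15, 1975: 365 days.
Aug 15, 1975 → Sep 15, 1975: 31 days (August has 31).
Sep 15, 1975 → Oct 15, 1975: 30 days (September has 30).
Oct 15, 1975 → Nov 15, 1975: 31 days (October has 31).
Nov 15, 1975 → Dec 15, 1975: 30 days (November has 30).
Dec 15, 1975 → Jan 7, 1976: 23 days.
Total: 4162 days.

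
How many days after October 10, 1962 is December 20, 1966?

1532

Oct 10, 1962 → Oct 10, 1963: 365 days.
Oct 10, 1963 → Oct 10, 1964: 366 days (Feb 29, 1964 is in that span).
Oct 10, 1964 → Oct 10, 1965: 365 days.
Oct 10, 1965 → Oct 10, 1966: 365 days.
Oct 10, 1966 → Nov 10, 1966: 31 days (October has 31).
Nov 10, 1966 → Dec 10, 1966: 30 days (November has 30).
Dec 10, 1966 → Dec 20, 1966: 10 days.
Total: 1532 days.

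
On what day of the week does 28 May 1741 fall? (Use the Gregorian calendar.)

Sunday

Doomsday rule: the anchor day for the 1700s is Sunday. For year 41: 41÷12 = 3 r 5, and 5÷4 = 1, so 3+5+1 = 9.
Sunday + 9 ≡ Tuesday — that's 1741's doomsday.
In May the doomsday date is May 9.
May 28 is 19 days after May 9; 19 mod 7 = 5, so Tuesday + 5 = Sunday.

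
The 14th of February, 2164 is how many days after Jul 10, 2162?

Jul 10, 2162 → Jul 10, 2163: 365 days.
Jul 10, 2163 → Aug 10, 2163: 31 days (July has 31).
Aug 10, 2163 → Sep 10, 2163: 31 days (August has 31).
Sep 10, 2163 → Oct 10, 2163: 30 days (September has 30).
Oct 10, 2163 → Nov 10, 2163: 31 days (October has 31).
Nov 10, 2163 → Dec 10, 2163: 30 days (November has 30).
Dec 10, 2163 → Jan 10, 2164: 31 days (December has 31).
Jan 10, 2164 → Feb 10, 2164: 31 days (January has 31).
Feb 10, 2164 → Feb 14, 2164: 4 days.
Total: 584 days.

584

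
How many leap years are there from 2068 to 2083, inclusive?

4

Multiples of 4 in [2068,2083]: 4.
Of those, multiples of 100: 0 (not leap unless ÷400).
Multiples of 400: 0.
Leap years = 4 − 0 + 0 = 4.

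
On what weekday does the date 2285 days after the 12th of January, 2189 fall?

First find the weekday of Jan 12, 2189. Doomsday rule: the anchor day for the 2100s is Sunday. For year 89: 89÷12 = 7 r 5, and 5÷4 = 1, so 7+5+1 = 13.
Sunday + 13 ≡ Saturday — that's 2189's doomsday.
In January the doomsday date is Jan 3 (2189 is not a leap year).
Jan 12 is 9 days after Jan 3; 9 mod 7 = 2, so Saturday + 2 = Monday.
2285 mod 7 = 3, so 2285 days after a Monday is Monday + 3 = Thursday.

Thursday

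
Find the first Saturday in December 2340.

December 7, 2340

December 1, 2340 is a Sunday.
The first Saturday is therefore December 7 (6 days later).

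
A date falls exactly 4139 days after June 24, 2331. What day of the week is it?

Jun 24, 2331 is a Wednesday.
4139 mod 7 = 2, so 4139 days after a Wednesday is Wednesday + 2 = Friday.

Friday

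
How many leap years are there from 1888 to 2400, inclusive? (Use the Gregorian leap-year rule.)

Multiples of 4 in [1888,2400]: 129.
Of those, multiples of 100: 6 (not leap unless ÷400).
Multiples of 400: 2.
Leap years = 129 − 6 + 2 = 125.

125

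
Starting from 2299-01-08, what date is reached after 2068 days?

+365 (one year) → Jan 8, 2300 (1703 left).
+365 (one year) → Jan 8, 2301 (1338 left).
+365 (one year) → Jan 8, 2302 (973 left).
+365 (one year) → Jan 8, 2303 (608 left).
+365 (one year) → Jan 8, 2304 (243 left).
Jan has 31 days: +24 → Feb 1, 2304 (219 left).
Feb has 29 days: +29 → Mar 1, 2304 (190 left).
Mar has 31 days: +31 → Apr 1, 2304 (159 left).
Apr has 30 days: +30 → May 1, 2304 (129 left).
May has 31 days: +31 → Jun 1, 2304 (98 left).
Jun has 30 days: +30 → Jul 1, 2304 (68 left).
Jul has 31 days: +31 → Aug 1, 2304 (37 left).
Aug has 31 days: +31 → Sep 1, 2304 (6 left).
+6 → Sep 7, 2304.

September 7, 2304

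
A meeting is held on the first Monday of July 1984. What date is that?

July 2, 1984

July 1, 1984 is a Sunday.
The first Monday is therefore July 2 (1 days later).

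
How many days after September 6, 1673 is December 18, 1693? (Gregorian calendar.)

Sep 6, 1673 → Sep 6, 1674: 365 days.
Sep 6, 1674 → Sep 6, 1675: 365 days.
Sep 6, 1675 → Sep 6, 1676: 366 days (Feb 29, 1676 is in that span).
Sep 6, 1676 → Sep 6, 1677: 365 days.
Sep 6, 1677 → Sep 6, 1678: 365 days.
Sep 6, 1678 → Sep 6, 1679: 365 days.
Sep 6, 1679 → Sep 6, 1680: 366 days (Feb 29, 1680 is in that span).
Sep 6, 1680 → Sep 6, 1681: 365 days.
Sep 6, 1681 → Sep 6, 1682: 365 days.
Sep 6, 1682 → Sep 6, 1683: 365 days.
Sep 6, 1683 → Sep 6, 1684: 366 days (Feb 29, 1684 is in that span).
Sep 6, 1684 → Sep 6, 1685: 365 days.
Sep 6, 1685 → Sep 6, 1686: 365 days.
Sep 6, 1686 → Sep 6, 1687: 365 days.
Sep 6, 1687 → Sep 6, 1688: 366 days (Feb 29, 1688 is in that span).
Sep 6, 1688 → Sep 6, 1689: 365 days.
Sep 6, 1689 → Sep 6, 1690: 365 days.
Sep 6, 1690 → Sep 6, 1691: 365 days.
Sep 6, 1691 → Sep 6, 1692: 366 days (Feb 29, 1692 is in that span).
Sep 6, 1692 → Sep 6, 1693: 365 days.
Sep 6, 1693 → Oct 6, 1693: 30 days (September has 30).
Oct 6, 1693 → Nov 6, 1693: 31 days (October has 31).
Nov 6, 1693 → Dec 6, 1693: 30 days (November has 30).
Dec 6, 1693 → Dec 18, 1693: 12 days.
Total: 7408 days.

7408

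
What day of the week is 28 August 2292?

Sunday

Doomsday rule: the anchor day for the 2200s is Friday. For year 92: 92÷12 = 7 r 8, and 8÷4 = 2, so 7+8+2 = 17.
Friday + 17 ≡ Monday — that's 2292's doomsday.
In August the doomsday date is Aug 8.
Aug 28 is 20 days after Aug 8; 20 mod 7 = 6, so Monday + 6 = Sunday.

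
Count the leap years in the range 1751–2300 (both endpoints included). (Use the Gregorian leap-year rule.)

Multiples of 4 in [1751,2300]: 138.
Of those, multiples of 100: 6 (not leap unless ÷400).
Multiples of 400: 1.
Leap years = 138 − 6 + 1 = 133.

133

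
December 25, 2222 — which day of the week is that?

Doomsday rule: the anchor day for the 2200s is Friday. For year 22: 22÷12 = 1 r 10, and 10÷4 = 2, so 1+10+2 = 13.
Friday + 13 ≡ Thursday — that's 2222's doomsday.
In December the doomsday date is Dec 12.
Dec 25 is 13 days after Dec 12; 13 mod 7 = 6, so Thursday + 6 = Wednesday.

Wednesday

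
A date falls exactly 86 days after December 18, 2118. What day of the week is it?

Tuesday

Dec 18, 2118 is a Sunday.
86 mod 7 = 2, so 86 days after a Sunday is Sunday + 2 = Tuesday.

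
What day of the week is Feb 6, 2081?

Thursday

Doomsday rule: the anchor day for the 2000s is Tuesday. For year 81: 81÷12 = 6 r 9, and 9÷4 = 2, so 6+9+2 = 17.
Tuesday + 17 ≡ Friday — that's 2081's doomsday.
In February the doomsday date is Feb 28 (2081 is not a leap year).
Feb 6 is 22 days before Feb 28; 22 mod 7 = 1, so Friday − 1 = Thursday.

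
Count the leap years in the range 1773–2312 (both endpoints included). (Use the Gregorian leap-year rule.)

130

Multiples of 4 in [1773,2312]: 135.
Of those, multiples of 100: 6 (not leap unless ÷400).
Multiples of 400: 1.
Leap years = 135 − 6 + 1 = 130.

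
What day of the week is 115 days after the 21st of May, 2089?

Tuesday

First find the weekday of May 21, 2089. Doomsday rule: the anchor day for the 2000s is Tuesday. For year 89: 89÷12 = 7 r 5, and 5÷4 = 1, so 7+5+1 = 13.
Tuesday + 13 ≡ Monday — that's 2089's doomsday.
In May the doomsday date is May 9.
May 21 is 12 days after May 9; 12 mod 7 = 5, so Monday + 5 = Saturday.
115 mod 7 = 3, so 115 days after a Saturday is Saturday + 3 = Tuesday.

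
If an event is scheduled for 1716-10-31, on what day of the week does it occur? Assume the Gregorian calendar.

Doomsday rule: the anchor day for the 1700s is Sunday. For year 16: 16÷12 = 1 r 4, and 4÷4 = 1, so 1+4+1 = 6.
Sunday + 6 ≡ Saturday — that's 1716's doomsday.
In October the doomsday date is Oct 10.
Oct 31 is 21 days after Oct 10; 21 mod 7 = 0, so Saturday + 0 = Saturday.

Saturday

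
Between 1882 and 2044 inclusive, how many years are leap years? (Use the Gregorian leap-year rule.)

Multiples of 4 in [1882,2044]: 41.
Of those, multiples of 100: 2 (not leap unless ÷400).
Multiples of 400: 1.
Leap years = 41 − 2 + 1 = 40.

40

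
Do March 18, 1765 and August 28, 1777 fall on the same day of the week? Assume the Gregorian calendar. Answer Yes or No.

From Mar 18, 1765 to Aug 28, 1777 is 4546 days.
4546 mod 7 = 3, so they are different weekdays.
(Mar 18, 1765 is a Monday; Aug 28, 1777 is a Thursday.)

No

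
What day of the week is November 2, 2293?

Doomsday rule: the anchor day for the 2200s is Friday. For year 93: 93÷12 = 7 r 9, and 9÷4 = 2, so 7+9+2 = 18.
Friday + 18 ≡ Tuesday — that's 2293's doomsday.
In November the doomsday date is Nov 7.
Nov 2 is 5 days before Nov 7; 5 mod 7 = 5, so Tuesday − 5 = Thursday.

Thursday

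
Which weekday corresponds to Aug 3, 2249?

Doomsday rule: the anchor day for the 2200s is Friday. For year 49: 49÷12 = 4 r 1, and 1÷4 = 0, so 4+1+0 = 5.
Friday + 5 ≡ Wednesday — that's 2249's doomsday.
In August the doomsday date is Aug 8.
Aug 3 is 5 days before Aug 8; 5 mod 7 = 5, so Wednesday − 5 = Friday.

Friday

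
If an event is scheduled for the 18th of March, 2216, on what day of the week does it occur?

Doomsday rule: the anchor day for the 2200s is Friday. For year 16: 16÷12 = 1 r 4, and 4÷4 = 1, so 1+4+1 = 6.
Friday + 6 ≡ Thursday — that's 2216's doomsday.
In March the doomsday date is Mar 14.
Mar 18 is 4 days after Mar 14; 4 mod 7 = 4, so Thursday + 4 = Monday.

Monday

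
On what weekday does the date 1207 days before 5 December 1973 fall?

Sunday

First find the weekday of Dec 5, 1973. Doomsday rule: the anchor day for the 1900s is Wednesday. For year 73: 73÷12 = 6 r 1, and 1÷4 = 0, so 6+1+0 = 7.
Wednesday + 7 ≡ Wednesday — that's 1973's doomsday.
In December the doomsday date is Dec 12.
Dec 5 is 7 days before Dec 12; 7 mod 7 = 0, so Wednesday − 0 = Wednesday.
1207 mod 7 = 3, so 1207 days before a Wednesday is Wednesday − 3 = Sunday.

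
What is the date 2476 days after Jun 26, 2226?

April 6, 2233

+365 (one year) → Jun 26, 2227 (2111 left).
+366 (one year; includes Feb 29, 2228) → Jun 26, 2228 (1745 left).
+365 (one year) → Jun 26, 2229 (1380 left).
+365 (one year) → Jun 26, 2230 (1015 left).
+365 (one year) → Jun 26, 2231 (650 left).
+366 (one year; includes Feb 29, 2232) → Jun 26, 2232 (284 left).
Jun has 30 days: +5 → Jul 1, 2232 (279 left).
Jul has 31 days: +31 → Aug 1, 2232 (248 left).
Aug has 31 days: +31 → Sep 1, 2232 (217 left).
Sep has 30 days: +30 → Oct 1, 2232 (187 left).
Oct has 31 days: +31 → Nov 1, 2232 (156 left).
Nov has 30 days: +30 → Dec 1, 2232 (126 left).
Dec has 31 days: +31 → Jan 1, 2233 (95 left).
Jan has 31 days: +31 → Feb 1, 2233 (64 left).
Feb has 28 days: +28 → Mar 1, 2233 (36 left).
Mar has 31 days: +31 → Apr 1, 2233 (5 left).
+5 → Apr 6, 2233.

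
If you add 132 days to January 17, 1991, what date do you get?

May 29, 1991

Jan has 31 days: +15 → Feb 1, 1991 (117 left).
Feb has 28 days: +28 → Mar 1, 1991 (89 left).
Mar has 31 days: +31 → Apr 1, 1991 (58 left).
Apr has 30 days: +30 → May 1, 1991 (28 left).
+28 → May 29, 1991.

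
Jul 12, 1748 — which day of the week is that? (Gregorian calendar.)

Friday

Doomsday rule: the anchor day for the 1700s is Sunday. For year 48: 48÷12 = 4 r 0, and 0÷4 = 0, so 4+0+0 = 4.
Sunday + 4 ≡ Thursday — that's 1748's doomsday.
In July the doomsday date is Jul 11.
Jul 12 is 1 day after Jul 11; 1 mod 7 = 1, so Thursday + 1 = Friday.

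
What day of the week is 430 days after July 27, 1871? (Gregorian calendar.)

First find the weekday of Jul 27, 1871. Doomsday rule: the anchor day for the 1800s is Friday. For year 71: 71÷12 = 5 r 11, and 11÷4 = 2, so 5+11+2 = 18.
Friday + 18 ≡ Tuesday — that's 1871's doomsday.
In July the doomsday date is Jul 11.
Jul 27 is 16 days after Jul 11; 16 mod 7 = 2, so Tuesday + 2 = Thursday.
430 mod 7 = 3, so 430 days after a Thursday is Thursday + 3 = Sunday.

Sunday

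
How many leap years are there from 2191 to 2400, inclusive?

Multiples of 4 in [2191,2400]: 53.
Of those, multiples of 100: 3 (not leap unless ÷400).
Multiples of 400: 1.
Leap years = 53 − 3 + 1 = 51.

51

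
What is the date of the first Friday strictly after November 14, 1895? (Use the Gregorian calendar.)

Nov 14, 1895 is a Thursday.
From Thursday to the next Friday is 1 day.
Nov 14, 1895 + 1 = Nov 15, 1895.

November 15, 1895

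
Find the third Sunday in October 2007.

October 21, 2007

October 1, 2007 is a Monday.
The first Sunday is therefore October 7 (6 days later).
The third Sunday is 7 + 2×7 = October 21.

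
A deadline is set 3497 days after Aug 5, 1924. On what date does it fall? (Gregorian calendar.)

March 3, 1934

+365 (one year) → Aug 5, 1925 (3132 left).
+365 (one year) → Aug 5, 1926 (2767 left).
+365 (one year) → Aug 5, 1927 (2402 left).
+366 (one year; includes Feb 29, 1928) → Aug 5, 1928 (2036 left).
+365 (one year) → Aug 5, 1929 (1671 left).
+365 (one year) → Aug 5, 1930 (1306 left).
+365 (one year) → Aug 5, 1931 (941 left).
+366 (one year; includes Feb 29, 1932) → Aug 5, 1932 (575 left).
+365 (one year) → Aug 5, 1933 (210 left).
Aug has 31 days: +27 → Sep 1, 1933 (183 left).
Sep has 30 days: +30 → Oct 1, 1933 (153 left).
Oct has 31 days: +31 → Nov 1, 1933 (122 left).
Nov has 30 days: +30 → Dec 1, 1933 (92 left).
Dec has 31 days: +31 → Jan 1, 1934 (61 left).
Jan has 31 days: +31 → Feb 1, 1934 (30 left).
Feb has 28 days: +28 → Mar 1, 1934 (2 left).
+2 → Mar 3, 1934.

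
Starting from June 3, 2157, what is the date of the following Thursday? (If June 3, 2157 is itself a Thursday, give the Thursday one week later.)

June 9, 2157

Jun 3, 2157 is a Friday.
From Friday to the next Thursday is 6 days.
Jun 3, 2157 + 6 = Jun 9, 2157.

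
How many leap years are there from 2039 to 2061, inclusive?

6

Multiples of 4 in [2039,2061]: 6.
Of those, multiples of 100: 0 (not leap unless ÷400).
Multiples of 400: 0.
Leap years = 6 − 0 + 0 = 6.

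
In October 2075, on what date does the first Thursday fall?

October 1, 2075 is a Tuesday.
The first Thursday is therefore October 3 (2 days later).

October 3, 2075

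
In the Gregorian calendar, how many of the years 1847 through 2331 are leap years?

Multiples of 4 in [1847,2331]: 121.
Of those, multiples of 100: 5 (not leap unless ÷400).
Multiples of 400: 1.
Leap years = 121 − 5 + 1 = 117.

117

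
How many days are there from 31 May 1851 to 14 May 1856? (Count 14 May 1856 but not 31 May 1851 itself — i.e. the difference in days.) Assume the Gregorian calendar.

1810

May 31, 1851 → May 31, 1852: 366 days (Feb 29, 1852 is in that span).
May 31, 1852 → May 31, 1853: 365 days.
May 31, 1853 → May 31, 1854: 365 days.
May 31, 1854 → May 31, 1855: 365 days.
May 31, 1855 → Jun 30, 1855: 30 days (May has 31).
Jun 30, 1855 → Jul 30, 1855: 30 days (June has 30).
Jul 30, 1855 → Aug 30, 1855: 31 days (July has 31).
Aug 30, 1855 → Sep 30, 1855: 31 days (August has 31).
Sep 30, 1855 → Oct 30, 1855: 30 days (September has 30).
Oct 30, 1855 → Nov 30, 1855: 31 days (October has 31).
Nov 30, 1855 → Dec 30, 1855: 30 days (November has 30).
Dec 30, 1855 → Jan 30, 1856: 31 days (December has 31).
Jan 30, 1856 → Feb 29, 1856: 30 days (January has 31).
Feb 29, 1856 → Mar 29, 1856: 29 days (February has 29).
Mar 29, 1856 → Apr 29, 1856: 31 days (March has 31).
Apr 29, 1856 → May 14, 1856: 15 days.
Total: 1810 days.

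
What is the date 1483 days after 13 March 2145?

+365 (one year) → Mar 13, 2146 (1118 left).
+365 (one year) → Mar 13, 2147 (753 left).
+366 (one year; includes Feb 29, 2148) → Mar 13, 2148 (387 left).
Mar has 31 days: +19 → Apr 1, 2148 (368 left).
Apr has 30 days: +30 → May 1, 2148 (338 left).
May has 31 days: +31 → Jun 1, 2148 (307 left).
Jun has 30 days: +30 → Jul 1, 2148 (277 left).
Jul has 31 days: +31 → Aug 1, 2148 (246 left).
Aug has 31 days: +31 → Sep 1, 2148 (215 left).
Sep has 30 days: +30 → Oct 1, 2148 (185 left).
Oct has 31 days: +31 → Nov 1, 2148 (154 left).
Nov has 30 days: +30 → Dec 1, 2148 (124 left).
Dec has 31 days: +31 → Jan 1, 2149 (93 left).
Jan has 31 days: +31 → Feb 1, 2149 (62 left).
Feb has 28 days: +28 → Mar 1, 2149 (34 left).
Mar has 31 days: +31 → Apr 1, 2149 (3 left).
+3 → Apr 4, 2149.

April 4, 2149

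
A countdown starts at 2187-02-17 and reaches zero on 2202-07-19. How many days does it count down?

5630

Feb 17, 2187 → Feb 17, 2188: 365 days.
Feb 17, 2188 → Feb 17, 2189: 366 days (Feb 29, 2188 is in that span).
Feb 17, 2189 → Feb 17, 2190: 365 days.
Feb 17, 2190 → Feb 17, 2191: 365 days.
Feb 17, 2191 → Feb 17, 2192: 365 days.
Feb 17, 2192 → Feb 17, 2193: 366 days (Feb 29, 2192 is in that span).
Feb 17, 2193 → Feb 17, 2194: 365 days.
Feb 17, 2194 → Feb 17, 2195: 365 days.
Feb 17, 2195 → Feb 17, 2196: 365 days.
Feb 17, 2196 → Feb 17, 2197: 366 days (Feb 29, 2196 is in that span).
Feb 17, 2197 → Feb 17, 2198: 365 days.
Feb 17, 2198 → Feb 17, 2199: 365 days.
Feb 17, 2199 → Feb 17, 2200: 365 days.
Feb 17, 2200 → Feb 17, 2201: 365 days.
Feb 17, 2201 → Feb 17, 2202: 365 days.
Feb 17, 2202 → Mar 17, 2202: 28 days (February has 28).
Mar 17, 2202 → Apr 17, 2202: 31 days (March has 31).
Apr 17, 2202 → May 17, 2202: 30 days (April has 30).
May 17, 2202 → Jun 17, 2202: 31 days (May has 31).
Jun 17, 2202 → Jul 17, 2202: 30 days (June has 30).
Jul 17, 2202 → Jul 19, 2202: 2 days.
Total: 5630 days.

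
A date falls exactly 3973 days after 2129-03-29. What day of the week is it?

Saturday

First find the weekday of Mar 29, 2129. Doomsday rule: the anchor day for the 2100s is Sunday. For year 29: 29÷12 = 2 r 5, and 5÷4 = 1, so 2+5+1 = 8.
Sunday + 8 ≡ Monday — that's 2129's doomsday.
In March the doomsday date is Mar 14.
Mar 29 is 15 days after Mar 14; 15 mod 7 = 1, so Monday + 1 = Tuesday.
3973 mod 7 = 4, so 3973 days after a Tuesday is Tuesday + 4 = Saturday.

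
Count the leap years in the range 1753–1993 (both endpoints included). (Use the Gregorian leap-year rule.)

Multiples of 4 in [1753,1993]: 60.
Of those, multiples of 100: 2 (not leap unless ÷400).
Multiples of 400: 0.
Leap years = 60 − 2 + 0 = 58.

58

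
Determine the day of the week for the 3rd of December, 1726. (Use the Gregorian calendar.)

Doomsday rule: the anchor day for the 1700s is Sunday. For year 26: 26÷12 = 2 r 2, and 2÷4 = 0, so 2+2+0 = 4.
Sunday + 4 ≡ Thursday — that's 1726's doomsday.
In December the doomsday date is Dec 12.
Dec 3 is 9 days before Dec 12; 9 mod 7 = 2, so Thursday − 2 = Tuesday.

Tuesday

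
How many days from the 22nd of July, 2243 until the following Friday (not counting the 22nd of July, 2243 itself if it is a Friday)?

6

Jul 22, 2243 is a Saturday.
From Saturday to the next Friday is 6 days.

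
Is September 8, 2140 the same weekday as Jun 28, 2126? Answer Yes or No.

No

From Jun 28, 2126 to Sep 8, 2140 is 5186 days.
5186 mod 7 = 6, so they are different weekdays.
(Jun 28, 2126 is a Friday; Sep 8, 2140 is a Thursday.)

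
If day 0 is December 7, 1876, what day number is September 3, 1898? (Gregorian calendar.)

Dec 7, 1876 → Dec 7, 1877: 365 days.
Dec 7, 1877 → Dec 7, 1878: 365 days.
Dec 7, 1878 → Dec 7, 1879: 365 days.
Dec 7, 1879 → Dec 7, 1880: 366 days (Feb 29, 1880 is in that span).
Dec 7, 1880 → Dec 7, 1881: 365 days.
Dec 7, 1881 → Dec 7, 1882: 365 days.
Dec 7, 1882 → Dec 7, 1883: 365 days.
Dec 7, 1883 → Dec 7, 1884: 366 days (Feb 29, 1884 is in that span).
Dec 7, 1884 → Dec 7, 1885: 365 days.
Dec 7, 1885 → Dec 7, 1886: 365 days.
Dec 7, 1886 → Dec 7, 1887: 365 days.
Dec 7, 1887 → Dec 7, 1888: 366 days (Feb 29, 1888 is in that span).
Dec 7, 1888 → Dec 7, 1889: 365 days.
Dec 7, 1889 → Dec 7, 1890: 365 days.
Dec 7, 1890 → Dec 7, 1891: 365 days.
Dec 7, 1891 → Dec 7, 1892: 366 days (Feb 29, 1892 is in that span).
Dec 7, 1892 → Dec 7, 1893: 365 days.
Dec 7, 1893 → Dec 7, 1894: 365 days.
Dec 7, 1894 → Dec 7, 1895: 365 days.
Dec 7, 1895 → Dec 7, 1896: 366 days (Feb 29, 1896 is in that span).
Dec 7, 1896 → Dec 7, 1897: 365 days.
Dec 7, 1897 → Jan 7, 1898: 31 days (December has 31).
Jan 7, 1898 → Feb 7, 1898: 31 days (January has 31).
Feb 7, 1898 → Mar 7, 1898: 28 days (February has 28).
Mar 7, 1898 → Apr 7, 1898: 31 days (March has 31).
Apr 7, 1898 → May 7, 1898: 30 days (April has 30).
May 7, 1898 → Jun 7, 1898: 31 days (May has 31).
Jun 7, 1898 → Jul 7, 1898: 30 days (June has 30).
Jul 7, 1898 → Aug 7, 1898: 31 days (July has 31).
Aug 7, 1898 → Sep 3, 1898: 27 days.
Total: 7940 days.

7940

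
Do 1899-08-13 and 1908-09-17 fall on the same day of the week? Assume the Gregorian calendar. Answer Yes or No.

No

From Aug 13, 1899 to Sep 17, 1908 is 3322 days.
3322 mod 7 = 4, so they are different weekdays.
(Aug 13, 1899 is a Sunday; Sep 17, 1908 is a Thursday.)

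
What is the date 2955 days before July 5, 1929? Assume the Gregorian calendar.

−365 (one year) → Jul 5, 1928 (2590 left).
−366 (one year; includes Feb 29, 1928) → Jul 5, 1927 (2224 left).
−365 (one year) → Jul 5, 1926 (1859 left).
−365 (one year) → Jul 5, 1925 (1494 left).
−365 (one year) → Jul 5, 1924 (1129 left).
−366 (one year; includes Feb 29, 1924) → Jul 5, 1923 (763 left).
−365 (one year) → Jul 5, 1922 (398 left).
−5 → Jun 30, 1922 (end of Jun, 30 days; 393 left).
−30 → May 31, 1922 (end of May, 31 days; 363 left).
−31 → Apr 30, 1922 (end of Apr, 30 days; 332 left).
−30 → Mar 31, 1922 (end of Mar, 31 days; 302 left).
−31 → Feb 28, 1922 (end of Feb, 28 days; 271 left).
−28 → Jan 31, 1922 (end of Jan, 31 days; 243 left).
−31 → Dec 31, 1921 (end of Dec, 31 days; 212 left).
−31 → Nov 30, 1921 (end of Nov, 30 days; 181 left).
−30 → Oct 31, 1921 (end of Oct, 31 days; 151 left).
−31 → Sep 30, 1921 (end of Sep, 30 days; 120 left).
−30 → Aug 31, 1921 (end of Aug, 31 days; 90 left).
−31 → Jul 31, 1921 (end of Jul, 31 days; 59 left).
−31 → Jun 30, 1921 (end of Jun, 30 days; 28 left).
−28 → Jun 2, 1921.

June 2, 1921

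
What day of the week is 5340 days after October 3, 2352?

Oct 3, 2352 is a Friday.
5340 mod 7 = 6, so 5340 days after a Friday is Friday + 6 = Thursday.

Thursday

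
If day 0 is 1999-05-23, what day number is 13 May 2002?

1086

May 23, 1999 → May 23, 2000: 366 days (Feb 29, 2000 is in that span).
May 23, 2000 → May 23, 2001: 365 days.
May 23, 2001 → Jun 23, 2001: 31 days (May has 31).
Jun 23, 2001 → Jul 23, 2001: 30 days (June has 30).
Jul 23, 2001 → Aug 23, 2001: 31 days (July has 31).
Aug 23, 2001 → Sep 23, 2001: 31 days (August has 31).
Sep 23, 2001 → Oct 23, 2001: 30 days (September has 30).
Oct 23, 2001 → Nov 23, 2001: 31 days (October has 31).
Nov 23, 2001 → Dec 23, 2001: 30 days (November has 30).
Dec 23, 2001 → Jan 23, 2002: 31 days (December has 31).
Jan 23, 2002 → Feb 23, 2002: 31 days (January has 31).
Feb 23, 2002 → Mar 23, 2002: 28 days (February has 28).
Mar 23, 2002 → Apr 23, 2002: 31 days (March has 31).
Apr 23, 2002 → May 13, 2002: 20 days.
Total: 1086 days.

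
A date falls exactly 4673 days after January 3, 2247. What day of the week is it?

Jan 3, 2247 is a Sunday.
4673 mod 7 = 4, so 4673 days after a Sunday is Sunday + 4 = Thursday.

Thursday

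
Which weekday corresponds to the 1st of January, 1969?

Wednesday

Doomsday rule: the anchor day for the 1900s is Wednesday. For year 69: 69÷12 = 5 r 9, and 9÷4 = 2, so 5+9+2 = 16.
Wednesday + 16 ≡ Friday — that's 1969's doomsday.
In January the doomsday date is Jan 3 (1969 is not a leap year).
Jan 1 is 2 days before Jan 3; 2 mod 7 = 2, so Friday − 2 = Wednesday.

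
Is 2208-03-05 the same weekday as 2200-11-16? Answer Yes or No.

From Nov 16, 2200 to Mar 5, 2208 is 2666 days.
2666 mod 7 = 6, so they are different weekdays.
(Nov 16, 2200 is a Sunday; Mar 5, 2208 is a Saturday.)

No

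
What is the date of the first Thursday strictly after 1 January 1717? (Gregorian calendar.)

Jan 1, 1717 is a Friday.
From Friday to the next Thursday is 6 days.
Jan 1, 1717 + 6 = Jan 7, 1717.

January 7, 1717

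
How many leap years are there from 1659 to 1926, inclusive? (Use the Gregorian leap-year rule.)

Multiples of 4 in [1659,1926]: 67.
Of those, multiples of 100: 3 (not leap unless ÷400).
Multiples of 400: 0.
Leap years = 67 − 3 + 0 = 64.

64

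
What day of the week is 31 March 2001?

Saturday

Doomsday rule: the anchor day for the 2000s is Tuesday. For year 01: 1÷12 = 0 r 1, and 1÷4 = 0, so 0+1+0 = 1.
Tuesday + 1 ≡ Wednesday — that's 2001's doomsday.
In March the doomsday date is Mar 14.
Mar 31 is 17 days after Mar 14; 17 mod 7 = 3, so Wednesday + 3 = Saturday.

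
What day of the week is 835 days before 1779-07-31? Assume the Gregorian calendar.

First find the weekday of Jul 31, 1779. Doomsday rule: the anchor day for the 1700s is Sunday. For year 79: 79÷12 = 6 r 7, and 7÷4 = 1, so 6+7+1 = 14.
Sunday + 14 ≡ Sunday — that's 1779's doomsday.
In July the doomsday date is Jul 11.
Jul 31 is 20 days after Jul 11; 20 mod 7 = 6, so Sunday + 6 = Saturday.
835 mod 7 = 2, so 835 days before a Saturday is Saturday − 2 = Thursday.

Thursday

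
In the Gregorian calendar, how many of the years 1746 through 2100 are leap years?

Multiples of 4 in [1746,2100]: 89.
Of those, multiples of 100: 4 (not leap unless ÷400).
Multiples of 400: 1.
Leap years = 89 − 4 + 1 = 86.

86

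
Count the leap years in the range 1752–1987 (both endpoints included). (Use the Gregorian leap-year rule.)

57

Multiples of 4 in [1752,1987]: 59.
Of those, multiples of 100: 2 (not leap unless ÷400).
Multiples of 400: 0.
Leap years = 59 − 2 + 0 = 57.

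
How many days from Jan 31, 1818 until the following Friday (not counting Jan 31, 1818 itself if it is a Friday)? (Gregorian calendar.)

6

Jan 31, 1818 is a Saturday.
From Saturday to the next Friday is 6 days.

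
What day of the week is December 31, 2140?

Saturday

Doomsday rule: the anchor day for the 2100s is Sunday. For year 40: 40÷12 = 3 r 4, and 4÷4 = 1, so 3+4+1 = 8.
Sunday + 8 ≡ Monday — that's 2140's doomsday.
In December the doomsday date is Dec 12.
Dec 31 is 19 days after Dec 12; 19 mod 7 = 5, so Monday + 5 = Saturday.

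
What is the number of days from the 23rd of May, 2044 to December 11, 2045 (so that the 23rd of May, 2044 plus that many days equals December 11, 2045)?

May 23, 2044 → May 23, 2045: 365 days.
May 23, 2045 → Jun 23, 2045: 31 days (May has 31).
Jun 23, 2045 → Jul 23, 2045: 30 days (June has 30).
Jul 23, 2045 → Aug 23, 2045: 31 days (July has 31).
Aug 23, 2045 → Sep 23, 2045: 31 days (August has 31).
Sep 23, 2045 → Oct 23, 2045: 30 days (September has 30).
Oct 23, 2045 → Nov 23, 2045: 31 days (October has 31).
Nov 23, 2045 → Dec 11, 2045: 18 days.
Total: 567 days.

567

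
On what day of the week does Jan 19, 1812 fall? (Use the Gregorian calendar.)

Doomsday rule: the anchor day for the 1800s is Friday. For year 12: 12÷12 = 1 r 0, and 0÷4 = 0, so 1+0+0 = 1.
Friday + 1 ≡ Saturday — that's 1812's doomsday.
In January the doomsday date is Jan 4 (1812 is a leap year (divisible by 4)).
Jan 19 is 15 days after Jan 4; 15 mod 7 = 1, so Saturday + 1 = Sunday.

Sunday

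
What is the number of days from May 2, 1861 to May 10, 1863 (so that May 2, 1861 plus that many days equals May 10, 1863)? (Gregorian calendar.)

738

May 2, 1861 → May 2, 1862: 365 days.
May 2, 1862 → Jun 2, 1862: 31 days (May has 31).
Jun 2, 1862 → Jul 2, 1862: 30 days (June has 30).
Jul 2, 1862 → Aug 2, 1862: 31 days (July has 31).
Aug 2, 1862 → Sep 2, 1862: 31 days (August has 31).
Sep 2, 1862 → Oct 2, 1862: 30 days (September has 30).
Oct 2, 1862 → Nov 2, 1862: 31 days (October has 31).
Nov 2, 1862 → Dec 2, 1862: 30 days (November has 30).
Dec 2, 1862 → Jan 2, 1863: 31 days (December has 31).
Jan 2, 1863 → Feb 2, 1863: 31 days (January has 31).
Feb 2, 1863 → Mar 2, 1863: 28 days (February has 28).
Mar 2, 1863 → Apr 2, 1863: 31 days (March has 31).
Apr 2, 1863 → May 2, 1863: 30 days (April has 30).
May 2, 1863 → May 10, 1863: 8 days.
Total: 738 days.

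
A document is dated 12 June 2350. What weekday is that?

Doomsday rule: the anchor day for the 2300s is Wednesday. For year 50: 50÷12 = 4 r 2, and 2÷4 = 0, so 4+2+0 = 6.
Wednesday + 6 ≡ Tuesday — that's 2350's doomsday.
In June the doomsday date is Jun 6.
Jun 12 is 6 days after Jun 6; 6 mod 7 = 6, so Tuesday + 6 = Monday.

Monday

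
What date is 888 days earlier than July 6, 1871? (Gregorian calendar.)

−365 (one year) → Jul 6, 1870 (523 left).
−365 (one year) → Jul 6, 1869 (158 left).
−6 → Jun 30, 1869 (end of Jun, 30 days; 152 left).
−30 → May 31, 1869 (end of May, 31 days; 122 left).
−31 → Apr 30, 1869 (end of Apr, 30 days; 91 left).
−30 → Mar 31, 1869 (end of Mar, 31 days; 61 left).
−31 → Feb 28, 1869 (end of Feb, 28 days; 30 left).
−28 → Jan 31, 1869 (end of Jan, 31 days; 2 left).
−2 → Jan 29, 1869.

January 29, 1869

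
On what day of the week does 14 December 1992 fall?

Monday

Doomsday rule: the anchor day for the 1900s is Wednesday. For year 92: 92÷12 = 7 r 8, and 8÷4 = 2, so 7+8+2 = 17.
Wednesday + 17 ≡ Saturday — that's 1992's doomsday.
In December the doomsday date is Dec 12.
Dec 14 is 2 days after Dec 12; 2 mod 7 = 2, so Saturday + 2 = Monday.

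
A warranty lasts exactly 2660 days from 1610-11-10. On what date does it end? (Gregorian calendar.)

+365 (one year) → Nov 10, 1611 (2295 left).
+366 (one year; includes Feb 29, 1612) → Nov 10, 1612 (1929 left).
+365 (one year) → Nov 10, 1613 (1564 left).
+365 (one year) → Nov 10, 1614 (1199 left).
+365 (one year) → Nov 10, 1615 (834 left).
+366 (one year; includes Feb 29, 1616) → Nov 10, 1616 (468 left).
+365 (one year) → Nov 10, 1617 (103 left).
Nov has 30 days: +21 → Dec 1, 1617 (82 left).
Dec has 31 days: +31 → Jan 1, 1618 (51 left).
Jan has 31 days: +31 → Feb 1, 1618 (20 left).
+20 → Feb 21, 1618.

February 21, 1618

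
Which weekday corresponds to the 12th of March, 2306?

Monday

Doomsday rule: the anchor day for the 2300s is Wednesday. For year 06: 6÷12 = 0 r 6, and 6÷4 = 1, so 0+6+1 = 7.
Wednesday + 7 ≡ Wednesday — that's 2306's doomsday.
In March the doomsday date is Mar 14.
Mar 12 is 2 days before Mar 14; 2 mod 7 = 2, so Wednesday − 2 = Monday.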